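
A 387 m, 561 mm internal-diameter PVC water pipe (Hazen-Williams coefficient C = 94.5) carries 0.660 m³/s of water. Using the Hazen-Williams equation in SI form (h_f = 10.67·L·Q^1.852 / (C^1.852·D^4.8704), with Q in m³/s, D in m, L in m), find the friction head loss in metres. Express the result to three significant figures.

h_f = 10.67·387·0.660^1.852 / (94.5^1.852·0.561^4.8704) = 7.012 m

h_f ≈ 7.01 m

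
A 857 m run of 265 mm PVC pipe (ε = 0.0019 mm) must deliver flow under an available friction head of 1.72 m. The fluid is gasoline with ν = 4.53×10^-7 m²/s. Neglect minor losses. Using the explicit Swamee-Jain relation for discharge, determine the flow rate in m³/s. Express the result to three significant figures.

Q ≈ 0.0491 m³/s

Swamee-Jain (Type II): Q = -0.965·√(gD⁵h_f/L)·ln[ε/(3.7D) + √(3.17ν²L/(gD³h_f))]
√(gD⁵h_f/L) = √(9.81·0.265⁵·1.72/857) = 0.005073
ε/(3.7D) = 1.94×10^-6; √(3.17ν²L/(gD³h_f)) = 4.21×10^-5
Q = -0.965·0.005073·ln(4.407×10^-5) = 0.04909 m³/s
Check: V = 0.890 m/s, Re = 5.21×10^5, f = 0.01311, h_f = 1.71 m ≈ 1.72 m ✓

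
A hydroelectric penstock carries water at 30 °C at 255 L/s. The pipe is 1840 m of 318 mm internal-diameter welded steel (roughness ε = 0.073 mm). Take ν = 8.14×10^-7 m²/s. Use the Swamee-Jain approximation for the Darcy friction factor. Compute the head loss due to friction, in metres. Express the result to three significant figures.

V = 4Q/(πD²) = 4·0.255/(π·0.318²) = 3.211 m/s
Re = VD/ν = 3.211·0.318/8.14×10^-7 = 1.25×10^6 → turbulent
ε/D = 0.073/318 = 2.30×10^-4
Swamee-Jain: f = 0.01492
h_f = f(L/D)V²/(2g) = 0.01492·(1840/0.318)·3.211²/(2·9.81) = 45.36 m

h_f ≈ 45.4 m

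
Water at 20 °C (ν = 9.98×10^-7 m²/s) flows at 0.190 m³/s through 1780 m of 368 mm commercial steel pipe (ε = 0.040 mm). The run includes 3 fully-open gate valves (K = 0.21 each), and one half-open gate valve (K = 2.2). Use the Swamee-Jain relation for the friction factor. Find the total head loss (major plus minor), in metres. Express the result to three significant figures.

H_L ≈ 11.6 m

V = 4Q/(πD²) = 1.786 m/s; V²/2g = 0.1626 m
Re = 6.59×10^5, ε/D = 1.09×10^-4 → f = 0.01415 (Swamee-Jain)
Major: h_f = f(L/D)·V²/2g = 0.01415·4837·0.1626 = 11.13 m
Minor: ΣK = 2.83; h_m = ΣK·V²/2g = 0.4603 m
Total H_L = 11.13 + 0.4603 = 11.59 m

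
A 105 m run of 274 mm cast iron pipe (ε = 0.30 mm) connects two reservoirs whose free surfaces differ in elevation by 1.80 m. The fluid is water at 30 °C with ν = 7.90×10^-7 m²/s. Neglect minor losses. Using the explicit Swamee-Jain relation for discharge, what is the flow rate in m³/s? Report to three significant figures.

Swamee-Jain (Type II): Q = -0.965·√(gD⁵h_f/L)·ln[ε/(3.7D) + √(3.17ν²L/(gD³h_f))]
√(gD⁵h_f/L) = √(9.81·0.274⁵·1.80/105) = 0.01612
ε/(3.7D) = 2.96×10^-4; √(3.17ν²L/(gD³h_f)) = 2.39×10^-5
Q = -0.965·0.01612·ln(3.198×10^-4) = 0.1252 m³/s
Check: V = 2.12 m/s, Re = 7.36×10^5, f = 0.02056, h_f = 1.81 m ≈ 1.80 m ✓

Q ≈ 0.125 m³/s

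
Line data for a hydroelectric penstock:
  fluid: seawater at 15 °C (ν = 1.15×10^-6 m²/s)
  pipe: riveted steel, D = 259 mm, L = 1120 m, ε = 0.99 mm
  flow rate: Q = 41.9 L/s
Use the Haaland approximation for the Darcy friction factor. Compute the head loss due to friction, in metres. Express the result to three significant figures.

V = 4Q/(πD²) = 4·0.0419/(π·0.259²) = 0.7953 m/s
Re = VD/ν = 0.7953·0.259/1.15×10^-6 = 1.79×10^5 → turbulent
ε/D = 0.99/259 = 0.00382
Haaland: f = 0.02867
h_f = f(L/D)V²/(2g) = 0.02867·(1120/0.259)·0.7953²/(2·9.81) = 3.997 m

h_f ≈ 4.00 m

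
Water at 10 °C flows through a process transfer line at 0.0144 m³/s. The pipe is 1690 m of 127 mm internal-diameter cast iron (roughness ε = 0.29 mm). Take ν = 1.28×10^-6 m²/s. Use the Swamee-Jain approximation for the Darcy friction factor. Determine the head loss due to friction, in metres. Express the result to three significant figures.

h_f ≈ 22.7 m

V = 4Q/(πD²) = 4·0.0144/(π·0.127²) = 1.137 m/s
Re = VD/ν = 1.137·0.127/1.28×10^-6 = 1.13×10^5 → turbulent
ε/D = 0.29/127 = 0.00228
Swamee-Jain: f = 0.02588
h_f = f(L/D)V²/(2g) = 0.02588·(1690/0.127)·1.137²/(2·9.81) = 22.68 m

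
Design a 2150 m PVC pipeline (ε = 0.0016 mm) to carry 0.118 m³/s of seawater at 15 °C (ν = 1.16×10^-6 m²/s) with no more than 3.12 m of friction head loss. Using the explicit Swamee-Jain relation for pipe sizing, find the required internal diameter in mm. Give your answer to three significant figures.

D ≈ 414 mm

Swamee-Jain (Type III): D = 0.66·[ε^1.25·(LQ²/(gh_f))^4.75 + ν·Q^9.4·(L/(gh_f))^5.2]^0.04
LQ²/(gh_f) = 0.9781; L/(gh_f) = 70.24
Term 1 = ε^1.25·(…)^4.75 = 5.12×10^-8; Term 2 = ν·Q^9.4·(…)^5.2 = 8.76×10^-6
D = 0.66·(5.12×10^-8 + 8.76×10^-6)^0.04 = 0.4143 m = 414 mm
Check: V = 0.875 m/s, Re = 3.13×10^5, f = 0.01431, h_f = 2.90 m ≈ 3.12 m ✓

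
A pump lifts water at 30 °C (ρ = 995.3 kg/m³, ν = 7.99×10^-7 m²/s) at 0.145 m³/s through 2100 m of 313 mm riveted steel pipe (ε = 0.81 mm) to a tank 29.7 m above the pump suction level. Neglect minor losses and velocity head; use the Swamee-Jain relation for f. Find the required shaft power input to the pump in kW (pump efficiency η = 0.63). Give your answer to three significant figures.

V = 4Q/(πD²) = 1.884 m/s; Re = 7.38×10^5; ε/D = 0.00259; f = 0.02540
h_f = f(L/D)V²/2g = 30.85 m
Total head H = z + h_f = 29.7 + 30.85 = 60.55 m
P_hyd = ρgQH = 995.3·9.81·0.145·60.55 = 85.73 kW
P_shaft = P_hyd/η = 85.73/0.63 = 136.1 kW

P_shaft ≈ 136 kW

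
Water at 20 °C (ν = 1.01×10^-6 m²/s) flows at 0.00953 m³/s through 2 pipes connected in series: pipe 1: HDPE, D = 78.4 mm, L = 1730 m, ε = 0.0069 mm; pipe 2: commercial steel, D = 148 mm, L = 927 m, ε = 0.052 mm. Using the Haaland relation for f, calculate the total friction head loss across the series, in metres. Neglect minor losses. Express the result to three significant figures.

Pipe 1: V = 1.974 m/s, Re = 1.53×10^5, ε/D = 8.80×10^-5, f = 0.01684, h_1 = f(L/D)V²/2g = 73.83 m
Pipe 2: V = 0.5540 m/s, Re = 8.12×10^4, ε/D = 3.51×10^-4, f = 0.02005, h_2 = f(L/D)V²/2g = 1.964 m
Series → Q common, losses add: H = Σh = 75.79 m

H ≈ 75.8 m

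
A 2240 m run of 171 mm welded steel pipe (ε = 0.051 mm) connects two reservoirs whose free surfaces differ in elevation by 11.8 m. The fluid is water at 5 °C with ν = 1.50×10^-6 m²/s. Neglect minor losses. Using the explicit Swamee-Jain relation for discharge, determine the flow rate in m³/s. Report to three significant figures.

Swamee-Jain (Type II): Q = -0.965·√(gD⁵h_f/L)·ln[ε/(3.7D) + √(3.17ν²L/(gD³h_f))]
√(gD⁵h_f/L) = √(9.81·0.171⁵·11.8/2240) = 0.002749
ε/(3.7D) = 8.06×10^-5; √(3.17ν²L/(gD³h_f)) = 1.66×10^-4
Q = -0.965·0.002749·ln(2.467×10^-4) = 0.02204 m³/s
Check: V = 0.959 m/s, Re = 1.09×10^5, f = 0.01923, h_f = 11.8 m ≈ 11.8 m ✓

Q ≈ 0.0220 m³/s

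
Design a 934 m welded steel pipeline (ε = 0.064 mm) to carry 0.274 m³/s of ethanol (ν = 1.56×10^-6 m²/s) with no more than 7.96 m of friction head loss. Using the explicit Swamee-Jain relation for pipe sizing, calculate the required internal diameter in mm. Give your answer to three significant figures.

D ≈ 410 mm

Swamee-Jain (Type III): D = 0.66·[ε^1.25·(LQ²/(gh_f))^4.75 + ν·Q^9.4·(L/(gh_f))^5.2]^0.04
LQ²/(gh_f) = 0.8980; L/(gh_f) = 11.96
Term 1 = ε^1.25·(…)^4.75 = 3.43×10^-6; Term 2 = ν·Q^9.4·(…)^5.2 = 3.25×10^-6
D = 0.66·(3.43×10^-6 + 3.25×10^-6)^0.04 = 0.4098 m = 410 mm
Check: V = 2.08 m/s, Re = 5.46×10^5, f = 0.01496, h_f = 7.50 m ≈ 7.96 m ✓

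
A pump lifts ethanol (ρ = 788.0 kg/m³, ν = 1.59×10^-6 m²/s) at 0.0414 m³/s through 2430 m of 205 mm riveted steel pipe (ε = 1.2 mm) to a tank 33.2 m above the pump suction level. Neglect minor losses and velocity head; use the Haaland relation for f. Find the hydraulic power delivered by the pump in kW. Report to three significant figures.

P_hyd ≈ 20.5 kW

V = 4Q/(πD²) = 1.254 m/s; Re = 1.62×10^5; ε/D = 0.00585; f = 0.03242
h_f = f(L/D)V²/2g = 30.81 m
Total head H = z + h_f = 33.2 + 30.81 = 64.01 m
P_hyd = ρgQH = 788.0·9.81·0.0414·64.01 = 20.49 kW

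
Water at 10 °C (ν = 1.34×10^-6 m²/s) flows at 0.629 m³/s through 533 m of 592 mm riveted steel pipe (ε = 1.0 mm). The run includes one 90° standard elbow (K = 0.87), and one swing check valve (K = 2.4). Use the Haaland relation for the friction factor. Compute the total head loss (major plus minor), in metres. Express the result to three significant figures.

H_L ≈ 6.29 m

V = 4Q/(πD²) = 2.285 m/s; V²/2g = 0.2662 m
Re = 1.01×10^6, ε/D = 0.00169 → f = 0.02263 (Haaland)
Major: h_f = f(L/D)·V²/2g = 0.02263·900.3·0.2662 = 5.423 m
Minor: ΣK = 3.27; h_m = ΣK·V²/2g = 0.8703 m
Total H_L = 5.423 + 0.8703 = 6.293 m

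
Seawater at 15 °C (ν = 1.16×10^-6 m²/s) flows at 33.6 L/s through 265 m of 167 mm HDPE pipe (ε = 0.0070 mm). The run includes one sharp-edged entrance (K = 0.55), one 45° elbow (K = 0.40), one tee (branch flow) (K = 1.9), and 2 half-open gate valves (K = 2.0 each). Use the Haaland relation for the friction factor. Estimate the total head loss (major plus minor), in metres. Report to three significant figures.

V = 4Q/(πD²) = 1.534 m/s; V²/2g = 0.1199 m
Re = 2.21×10^5, ε/D = 4.19×10^-5 → f = 0.01550 (Haaland)
Major: h_f = f(L/D)·V²/2g = 0.01550·1587·0.1199 = 2.950 m
Minor: ΣK = 6.85; h_m = ΣK·V²/2g = 0.8215 m
Total H_L = 2.950 + 0.8215 = 3.771 m

H_L ≈ 3.77 m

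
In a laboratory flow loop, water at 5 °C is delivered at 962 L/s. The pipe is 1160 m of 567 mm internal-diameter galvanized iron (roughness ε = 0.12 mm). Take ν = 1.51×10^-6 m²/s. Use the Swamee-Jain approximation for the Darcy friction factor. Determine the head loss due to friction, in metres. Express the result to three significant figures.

V = 4Q/(πD²) = 4·0.962/(π·0.567²) = 3.810 m/s
Re = VD/ν = 3.810·0.567/1.51×10^-6 = 1.43×10^6 → turbulent
ε/D = 0.12/567 = 2.12×10^-4
Swamee-Jain: f = 0.01464
h_f = f(L/D)V²/(2g) = 0.01464·(1160/0.567)·3.810²/(2·9.81) = 22.16 m

h_f ≈ 22.2 m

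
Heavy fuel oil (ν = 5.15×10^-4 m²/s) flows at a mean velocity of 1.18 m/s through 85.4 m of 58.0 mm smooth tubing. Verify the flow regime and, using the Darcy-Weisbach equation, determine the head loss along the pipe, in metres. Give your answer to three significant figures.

Re = VD/ν = 1.18·0.05800/5.15×10^-4 = 133 → laminar (Re < 2300)
f = 64/Re = 0.4816
h_f = f(L/D)V²/(2g) = 0.4816·(85.4/0.05800)·1.18²/(2·9.81) = 50.32 m

h_f ≈ 50.3 m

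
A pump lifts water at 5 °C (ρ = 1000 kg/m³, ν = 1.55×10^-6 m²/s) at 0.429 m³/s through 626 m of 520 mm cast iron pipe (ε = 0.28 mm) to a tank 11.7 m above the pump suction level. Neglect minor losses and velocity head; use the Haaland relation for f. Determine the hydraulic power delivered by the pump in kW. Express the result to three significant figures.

V = 4Q/(πD²) = 2.020 m/s; Re = 6.78×10^5; ε/D = 5.38×10^-4; f = 0.01762
h_f = f(L/D)V²/2g = 4.411 m
Total head H = z + h_f = 11.7 + 4.411 = 16.11 m
P_hyd = ρgQH = 1000·9.81·0.429·16.11 = 67.80 kW

P_hyd ≈ 67.8 kW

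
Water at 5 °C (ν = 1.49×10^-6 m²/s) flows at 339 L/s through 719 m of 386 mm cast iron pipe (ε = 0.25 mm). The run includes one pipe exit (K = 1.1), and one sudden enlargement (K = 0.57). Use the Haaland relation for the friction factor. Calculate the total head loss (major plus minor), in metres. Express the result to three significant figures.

H_L ≈ 15.2 m

V = 4Q/(πD²) = 2.897 m/s; V²/2g = 0.4277 m
Re = 7.50×10^5, ε/D = 6.48×10^-4 → f = 0.01823 (Haaland)
Major: h_f = f(L/D)·V²/2g = 0.01823·1863·0.4277 = 14.52 m
Minor: ΣK = 1.67; h_m = ΣK·V²/2g = 0.7143 m
Total H_L = 14.52 + 0.7143 = 15.24 m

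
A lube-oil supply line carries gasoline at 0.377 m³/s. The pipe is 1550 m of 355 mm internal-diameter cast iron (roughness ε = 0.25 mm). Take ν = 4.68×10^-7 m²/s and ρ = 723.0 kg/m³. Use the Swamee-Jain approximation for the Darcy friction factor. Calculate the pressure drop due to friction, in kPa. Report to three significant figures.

V = 4Q/(πD²) = 4·0.377/(π·0.355²) = 3.809 m/s
Re = VD/ν = 3.809·0.355/4.68×10^-7 = 2.89×10^6 → turbulent
ε/D = 0.25/355 = 7.04×10^-4
Swamee-Jain: f = 0.01825
h_f = f(L/D)V²/(2g) = 0.01825·(1550/0.355)·3.809²/(2·9.81) = 58.93 m
Δp = ρg·h_f = 723.0·9.81·58.93 = 418.0 kPa

Δp ≈ 418 kPa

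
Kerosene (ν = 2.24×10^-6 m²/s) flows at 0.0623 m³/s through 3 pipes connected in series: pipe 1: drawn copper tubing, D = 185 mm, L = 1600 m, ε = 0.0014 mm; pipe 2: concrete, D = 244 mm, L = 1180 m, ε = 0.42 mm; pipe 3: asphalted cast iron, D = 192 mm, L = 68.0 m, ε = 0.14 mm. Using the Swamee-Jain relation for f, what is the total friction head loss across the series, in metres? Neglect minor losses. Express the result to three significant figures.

Pipe 1: V = 2.318 m/s, Re = 1.91×10^5, ε/D = 7.57×10^-6, f = 0.01573, h_1 = f(L/D)V²/2g = 37.26 m
Pipe 2: V = 1.332 m/s, Re = 1.45×10^5, ε/D = 0.00172, f = 0.02403, h_2 = f(L/D)V²/2g = 10.51 m
Pipe 3: V = 2.152 m/s, Re = 1.84×10^5, ε/D = 7.29×10^-4, f = 0.02017, h_3 = f(L/D)V²/2g = 1.686 m
Series → Q common, losses add: H = Σh = 49.46 m

H ≈ 49.5 m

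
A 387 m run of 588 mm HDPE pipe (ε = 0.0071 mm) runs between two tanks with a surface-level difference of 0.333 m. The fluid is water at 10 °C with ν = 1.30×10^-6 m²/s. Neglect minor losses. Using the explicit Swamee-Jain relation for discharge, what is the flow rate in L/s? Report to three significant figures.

Swamee-Jain (Type II): Q = -0.965·√(gD⁵h_f/L)·ln[ε/(3.7D) + √(3.17ν²L/(gD³h_f))]
√(gD⁵h_f/L) = √(9.81·0.588⁵·0.333/387) = 0.02436
ε/(3.7D) = 3.26×10^-6; √(3.17ν²L/(gD³h_f)) = 5.59×10^-5
Q = -0.965·0.02436·ln(5.914×10^-5) = 0.2288 m³/s
Check: V = 0.843 m/s, Re = 3.81×10^5, f = 0.01391, h_f = 0.331 m ≈ 0.333 m ✓

Q ≈ 229 L/s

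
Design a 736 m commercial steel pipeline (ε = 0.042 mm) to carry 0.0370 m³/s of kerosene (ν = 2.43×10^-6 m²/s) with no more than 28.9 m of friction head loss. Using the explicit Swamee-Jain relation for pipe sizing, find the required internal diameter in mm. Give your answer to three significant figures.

Swamee-Jain (Type III): D = 0.66·[ε^1.25·(LQ²/(gh_f))^4.75 + ν·Q^9.4·(L/(gh_f))^5.2]^0.04
LQ²/(gh_f) = 0.003554; L/(gh_f) = 2.596
Term 1 = ε^1.25·(…)^4.75 = 7.85×10^-18; Term 2 = ν·Q^9.4·(…)^5.2 = 1.21×10^-17
D = 0.66·(7.85×10^-18 + 1.21×10^-17)^0.04 = 0.1417 m = 142 mm
Check: V = 2.34 m/s, Re = 1.37×10^5, f = 0.01863, h_f = 27.1 m ≈ 28.9 m ✓

D ≈ 142 mm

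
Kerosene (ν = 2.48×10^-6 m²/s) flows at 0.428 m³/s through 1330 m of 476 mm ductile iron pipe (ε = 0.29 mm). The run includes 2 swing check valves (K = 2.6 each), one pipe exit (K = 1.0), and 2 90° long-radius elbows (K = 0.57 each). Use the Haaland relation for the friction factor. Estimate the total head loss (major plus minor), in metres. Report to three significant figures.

V = 4Q/(πD²) = 2.405 m/s; V²/2g = 0.2948 m
Re = 4.62×10^5, ε/D = 6.09×10^-4 → f = 0.01830 (Haaland)
Major: h_f = f(L/D)·V²/2g = 0.01830·2794·0.2948 = 15.07 m
Minor: ΣK = 7.34; h_m = ΣK·V²/2g = 2.164 m
Total H_L = 15.07 + 2.164 = 17.24 m

H_L ≈ 17.2 m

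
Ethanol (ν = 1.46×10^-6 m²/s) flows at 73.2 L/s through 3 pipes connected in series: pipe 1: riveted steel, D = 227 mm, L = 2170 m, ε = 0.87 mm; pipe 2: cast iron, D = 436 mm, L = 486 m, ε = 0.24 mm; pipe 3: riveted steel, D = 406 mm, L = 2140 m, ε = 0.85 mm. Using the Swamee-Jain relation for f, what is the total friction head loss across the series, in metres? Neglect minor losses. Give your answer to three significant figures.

H ≈ 48.0 m

Pipe 1: V = 1.809 m/s, Re = 2.81×10^5, ε/D = 0.00383, f = 0.02862, h_1 = f(L/D)V²/2g = 45.61 m
Pipe 2: V = 0.4903 m/s, Re = 1.46×10^5, ε/D = 5.50×10^-4, f = 0.01976, h_2 = f(L/D)V²/2g = 0.2699 m
Pipe 3: V = 0.5654 m/s, Re = 1.57×10^5, ε/D = 0.00209, f = 0.02498, h_3 = f(L/D)V²/2g = 2.146 m
Series → Q common, losses add: H = Σh = 48.03 m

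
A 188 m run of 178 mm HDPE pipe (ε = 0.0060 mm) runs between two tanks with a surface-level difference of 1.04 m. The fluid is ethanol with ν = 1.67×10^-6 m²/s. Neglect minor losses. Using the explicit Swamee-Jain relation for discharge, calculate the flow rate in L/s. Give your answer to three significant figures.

Swamee-Jain (Type II): Q = -0.965·√(gD⁵h_f/L)·ln[ε/(3.7D) + √(3.17ν²L/(gD³h_f))]
√(gD⁵h_f/L) = √(9.81·0.178⁵·1.04/188) = 0.003114
ε/(3.7D) = 9.11×10^-6; √(3.17ν²L/(gD³h_f)) = 1.70×10^-4
Q = -0.965·0.003114·ln(1.791×10^-4) = 0.02593 m³/s
Check: V = 1.04 m/s, Re = 1.11×10^5, f = 0.01770, h_f = 1.03 m ≈ 1.04 m ✓

Q ≈ 25.9 L/s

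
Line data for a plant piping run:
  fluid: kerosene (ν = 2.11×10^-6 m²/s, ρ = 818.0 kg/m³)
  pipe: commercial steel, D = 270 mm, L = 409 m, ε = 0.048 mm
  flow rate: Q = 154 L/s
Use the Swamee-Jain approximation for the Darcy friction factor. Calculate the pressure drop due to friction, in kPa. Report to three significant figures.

Δp ≈ 71.2 kPa

V = 4Q/(πD²) = 4·0.154/(π·0.270²) = 2.690 m/s
Re = VD/ν = 2.690·0.270/2.11×10^-6 = 3.44×10^5 → turbulent
ε/D = 0.048/270 = 1.78×10^-4
Swamee-Jain: f = 0.01588
h_f = f(L/D)V²/(2g) = 0.01588·(409/0.270)·2.690²/(2·9.81) = 8.870 m
Δp = ρg·h_f = 818.0·9.81·8.870 = 71.18 kPa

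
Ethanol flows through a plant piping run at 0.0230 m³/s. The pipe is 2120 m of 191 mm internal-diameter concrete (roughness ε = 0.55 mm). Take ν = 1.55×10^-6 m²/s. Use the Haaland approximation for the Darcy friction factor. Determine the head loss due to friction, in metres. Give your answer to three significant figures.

h_f ≈ 9.89 m

V = 4Q/(πD²) = 4·0.0230/(π·0.191²) = 0.8027 m/s
Re = VD/ν = 0.8027·0.191/1.55×10^-6 = 9.89×10^4 → turbulent
ε/D = 0.55/191 = 0.00288
Haaland: f = 0.02713
h_f = f(L/D)V²/(2g) = 0.02713·(2120/0.191)·0.8027²/(2·9.81) = 9.891 m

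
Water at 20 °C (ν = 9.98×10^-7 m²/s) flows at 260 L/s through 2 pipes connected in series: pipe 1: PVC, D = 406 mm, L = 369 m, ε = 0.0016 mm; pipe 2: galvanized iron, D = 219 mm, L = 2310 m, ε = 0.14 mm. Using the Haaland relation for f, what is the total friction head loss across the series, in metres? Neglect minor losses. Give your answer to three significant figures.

Pipe 1: V = 2.008 m/s, Re = 8.17×10^5, ε/D = 3.94×10^-6, f = 0.01205, h_1 = f(L/D)V²/2g = 2.251 m
Pipe 2: V = 6.902 m/s, Re = 1.51×10^6, ε/D = 6.39×10^-4, f = 0.01794, h_2 = f(L/D)V²/2g = 459.5 m
Series → Q common, losses add: H = Σh = 461.8 m

H ≈ 462 m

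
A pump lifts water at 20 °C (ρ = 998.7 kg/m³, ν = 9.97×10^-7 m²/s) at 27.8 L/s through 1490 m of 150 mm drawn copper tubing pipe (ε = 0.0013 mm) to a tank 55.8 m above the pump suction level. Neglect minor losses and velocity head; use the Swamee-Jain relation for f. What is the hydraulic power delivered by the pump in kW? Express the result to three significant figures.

V = 4Q/(πD²) = 1.573 m/s; Re = 2.37×10^5; ε/D = 8.67×10^-6; f = 0.01512
h_f = f(L/D)V²/2g = 18.95 m
Total head H = z + h_f = 55.8 + 18.95 = 74.75 m
P_hyd = ρgQH = 998.7·9.81·0.0278·74.75 = 20.36 kW

P_hyd ≈ 20.4 kW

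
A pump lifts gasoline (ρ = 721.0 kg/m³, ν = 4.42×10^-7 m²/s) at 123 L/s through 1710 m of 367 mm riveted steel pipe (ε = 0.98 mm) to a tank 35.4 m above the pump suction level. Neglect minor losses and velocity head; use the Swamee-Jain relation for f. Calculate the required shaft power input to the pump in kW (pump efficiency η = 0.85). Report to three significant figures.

P_shaft ≈ 44.6 kW

V = 4Q/(πD²) = 1.163 m/s; Re = 9.65×10^5; ε/D = 0.00267; f = 0.02556
h_f = f(L/D)V²/2g = 8.205 m
Total head H = z + h_f = 35.4 + 8.205 = 43.61 m
P_hyd = ρgQH = 721.0·9.81·0.123·43.61 = 37.94 kW
P_shaft = P_hyd/η = 37.94/0.85 = 44.63 kW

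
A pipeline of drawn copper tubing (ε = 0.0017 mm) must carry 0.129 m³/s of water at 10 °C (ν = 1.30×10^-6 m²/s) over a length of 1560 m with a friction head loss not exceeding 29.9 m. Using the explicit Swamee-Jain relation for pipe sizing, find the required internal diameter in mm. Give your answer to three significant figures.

D ≈ 252 mm

Swamee-Jain (Type III): D = 0.66·[ε^1.25·(LQ²/(gh_f))^4.75 + ν·Q^9.4·(L/(gh_f))^5.2]^0.04
LQ²/(gh_f) = 0.08850; L/(gh_f) = 5.318
Term 1 = ε^1.25·(…)^4.75 = 6.11×10^-13; Term 2 = ν·Q^9.4·(…)^5.2 = 3.37×10^-11
D = 0.66·(6.11×10^-13 + 3.37×10^-11)^0.04 = 0.2517 m = 252 mm
Check: V = 2.59 m/s, Re = 5.02×10^5, f = 0.01319, h_f = 28.0 m ≈ 29.9 m ✓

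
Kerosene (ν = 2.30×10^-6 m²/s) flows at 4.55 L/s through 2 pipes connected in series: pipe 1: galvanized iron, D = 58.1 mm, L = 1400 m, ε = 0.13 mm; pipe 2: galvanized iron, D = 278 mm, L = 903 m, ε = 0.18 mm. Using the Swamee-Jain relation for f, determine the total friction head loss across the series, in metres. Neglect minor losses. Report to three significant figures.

H ≈ 100 m

Pipe 1: V = 1.716 m/s, Re = 4.34×10^4, ε/D = 0.00224, f = 0.02770, h_1 = f(L/D)V²/2g = 100.2 m
Pipe 2: V = 0.07496 m/s, Re = 9060, ε/D = 6.47×10^-4, f = 0.03290, h_2 = f(L/D)V²/2g = 0.03060 m
Series → Q common, losses add: H = Σh = 100.2 m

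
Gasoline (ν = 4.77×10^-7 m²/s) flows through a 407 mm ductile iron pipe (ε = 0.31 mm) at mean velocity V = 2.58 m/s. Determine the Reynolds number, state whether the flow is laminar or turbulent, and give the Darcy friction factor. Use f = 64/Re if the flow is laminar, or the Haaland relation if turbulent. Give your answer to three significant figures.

Re ≈ 2.20×10^6; turbulent; f ≈ 0.0186

Re = VD/ν = 2.580·0.407/4.77×10^-7 = 2.20×10^6
Re > 4000 → turbulent; ε/D = 7.62×10^-4
Haaland: f = 0.01858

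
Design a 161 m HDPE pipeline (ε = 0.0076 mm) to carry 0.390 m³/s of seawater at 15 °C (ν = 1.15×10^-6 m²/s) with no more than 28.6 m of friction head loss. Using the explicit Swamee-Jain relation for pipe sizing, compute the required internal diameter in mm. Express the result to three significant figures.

D ≈ 242 mm

Swamee-Jain (Type III): D = 0.66·[ε^1.25·(LQ²/(gh_f))^4.75 + ν·Q^9.4·(L/(gh_f))^5.2]^0.04
LQ²/(gh_f) = 0.08728; L/(gh_f) = 0.5738
Term 1 = ε^1.25·(…)^4.75 = 3.72×10^-12; Term 2 = ν·Q^9.4·(…)^5.2 = 9.17×10^-12
D = 0.66·(3.72×10^-12 + 9.17×10^-12)^0.04 = 0.2421 m = 242 mm
Check: V = 8.47 m/s, Re = 1.78×10^6, f = 0.01153, h_f = 28.1 m ≈ 28.6 m ✓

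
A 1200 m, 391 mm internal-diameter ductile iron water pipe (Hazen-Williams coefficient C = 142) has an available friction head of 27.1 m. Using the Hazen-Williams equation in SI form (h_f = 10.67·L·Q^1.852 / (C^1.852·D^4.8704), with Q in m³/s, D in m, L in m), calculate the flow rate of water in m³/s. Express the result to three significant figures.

Rearranging: Q = [h_f·C^1.852·D^4.8704 / (10.67·L)]^(1/1.852)
Q = [27.1·142^1.852·0.391^4.8704 / (10.67·1200)]^0.540 = 0.4323 m³/s

Q ≈ 0.432 m³/s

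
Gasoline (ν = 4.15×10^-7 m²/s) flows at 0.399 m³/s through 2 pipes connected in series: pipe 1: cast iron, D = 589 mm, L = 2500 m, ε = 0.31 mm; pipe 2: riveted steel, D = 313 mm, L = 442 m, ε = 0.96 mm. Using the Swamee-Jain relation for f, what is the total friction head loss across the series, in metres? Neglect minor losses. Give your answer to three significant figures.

H ≈ 59.1 m

Pipe 1: V = 1.464 m/s, Re = 2.08×10^6, ε/D = 5.26×10^-4, f = 0.01720, h_1 = f(L/D)V²/2g = 7.980 m
Pipe 2: V = 5.186 m/s, Re = 3.91×10^6, ε/D = 0.00307, f = 0.02639, h_2 = f(L/D)V²/2g = 51.07 m
Series → Q common, losses add: H = Σh = 59.05 m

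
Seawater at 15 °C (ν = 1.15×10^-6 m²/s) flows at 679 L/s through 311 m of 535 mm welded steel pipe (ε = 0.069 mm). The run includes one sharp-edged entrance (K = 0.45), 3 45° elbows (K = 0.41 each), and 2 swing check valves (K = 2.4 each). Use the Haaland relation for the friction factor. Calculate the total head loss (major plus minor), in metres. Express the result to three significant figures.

V = 4Q/(πD²) = 3.020 m/s; V²/2g = 0.4650 m
Re = 1.41×10^6, ε/D = 1.29×10^-4 → f = 0.01345 (Haaland)
Major: h_f = f(L/D)·V²/2g = 0.01345·581.3·0.4650 = 3.635 m
Minor: ΣK = 6.48; h_m = ΣK·V²/2g = 3.013 m
Total H_L = 3.635 + 3.013 = 6.648 m

H_L ≈ 6.65 m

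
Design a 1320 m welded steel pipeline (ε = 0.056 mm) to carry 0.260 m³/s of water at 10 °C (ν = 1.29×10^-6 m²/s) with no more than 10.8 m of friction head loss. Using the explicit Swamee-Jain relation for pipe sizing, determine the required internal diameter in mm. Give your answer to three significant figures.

Swamee-Jain (Type III): D = 0.66·[ε^1.25·(LQ²/(gh_f))^4.75 + ν·Q^9.4·(L/(gh_f))^5.2]^0.04
LQ²/(gh_f) = 0.8422; L/(gh_f) = 12.46
Term 1 = ε^1.25·(…)^4.75 = 2.14×10^-6; Term 2 = ν·Q^9.4·(…)^5.2 = 2.03×10^-6
D = 0.66·(2.14×10^-6 + 2.03×10^-6)^0.04 = 0.4021 m = 402 mm
Check: V = 2.05 m/s, Re = 6.38×10^5, f = 0.01456, h_f = 10.2 m ≈ 10.8 m ✓

D ≈ 402 mm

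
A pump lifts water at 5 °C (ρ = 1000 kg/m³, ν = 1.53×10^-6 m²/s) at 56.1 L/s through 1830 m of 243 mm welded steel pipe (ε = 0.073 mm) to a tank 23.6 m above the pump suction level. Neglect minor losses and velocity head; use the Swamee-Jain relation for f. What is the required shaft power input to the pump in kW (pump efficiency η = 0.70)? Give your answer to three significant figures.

V = 4Q/(πD²) = 1.210 m/s; Re = 1.92×10^5; ε/D = 3.00×10^-4; f = 0.01787
h_f = f(L/D)V²/2g = 10.04 m
Total head H = z + h_f = 23.6 + 10.04 = 33.64 m
P_hyd = ρgQH = 1000·9.81·0.0561·33.64 = 18.51 kW
P_shaft = P_hyd/η = 18.51/0.70 = 26.45 kW

P_shaft ≈ 26.4 kW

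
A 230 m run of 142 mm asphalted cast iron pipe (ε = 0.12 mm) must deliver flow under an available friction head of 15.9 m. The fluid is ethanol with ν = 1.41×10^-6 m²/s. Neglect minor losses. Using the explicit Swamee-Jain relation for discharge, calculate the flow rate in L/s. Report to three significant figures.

Q ≈ 49.3 L/s

Swamee-Jain (Type II): Q = -0.965·√(gD⁵h_f/L)·ln[ε/(3.7D) + √(3.17ν²L/(gD³h_f))]
√(gD⁵h_f/L) = √(9.81·0.142⁵·15.9/230) = 0.006257
ε/(3.7D) = 2.28×10^-4; √(3.17ν²L/(gD³h_f)) = 5.70×10^-5
Q = -0.965·0.006257·ln(2.854×10^-4) = 0.04928 m³/s
Check: V = 3.11 m/s, Re = 3.13×10^5, f = 0.02003, h_f = 16.0 m ≈ 15.9 m ✓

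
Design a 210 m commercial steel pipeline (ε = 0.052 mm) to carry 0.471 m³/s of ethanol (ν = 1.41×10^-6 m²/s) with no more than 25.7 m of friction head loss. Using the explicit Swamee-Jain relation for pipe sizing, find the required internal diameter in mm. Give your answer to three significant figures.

D ≈ 296 mm

Swamee-Jain (Type III): D = 0.66·[ε^1.25·(LQ²/(gh_f))^4.75 + ν·Q^9.4·(L/(gh_f))^5.2]^0.04
LQ²/(gh_f) = 0.1848; L/(gh_f) = 0.8329
Term 1 = ε^1.25·(…)^4.75 = 1.45×10^-9; Term 2 = ν·Q^9.4·(…)^5.2 = 4.60×10^-10
D = 0.66·(1.45×10^-9 + 4.60×10^-10)^0.04 = 0.2957 m = 296 mm
Check: V = 6.86 m/s, Re = 1.44×10^6, f = 0.01421, h_f = 24.2 m ≈ 25.7 m ✓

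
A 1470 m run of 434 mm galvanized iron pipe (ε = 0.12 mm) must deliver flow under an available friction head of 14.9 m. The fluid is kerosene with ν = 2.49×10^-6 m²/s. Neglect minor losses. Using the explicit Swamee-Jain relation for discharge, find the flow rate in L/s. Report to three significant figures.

Q ≈ 340 L/s

Swamee-Jain (Type II): Q = -0.965·√(gD⁵h_f/L)·ln[ε/(3.7D) + √(3.17ν²L/(gD³h_f))]
√(gD⁵h_f/L) = √(9.81·0.434⁵·14.9/1470) = 0.03913
ε/(3.7D) = 7.47×10^-5; √(3.17ν²L/(gD³h_f)) = 4.92×10^-5
Q = -0.965·0.03913·ln(1.239×10^-4) = 0.3397 m³/s
Check: V = 2.30 m/s, Re = 4.00×10^5, f = 0.01646, h_f = 15.0 m ≈ 14.9 m ✓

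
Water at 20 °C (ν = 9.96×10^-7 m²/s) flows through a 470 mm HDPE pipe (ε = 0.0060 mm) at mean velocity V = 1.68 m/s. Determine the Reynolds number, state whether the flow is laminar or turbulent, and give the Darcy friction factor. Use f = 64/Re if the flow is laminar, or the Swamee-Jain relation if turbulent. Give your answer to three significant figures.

Re ≈ 7.93×10^5; turbulent; f ≈ 0.0123

Re = VD/ν = 1.680·0.470/9.96×10^-7 = 7.93×10^5
Re > 4000 → turbulent; ε/D = 1.28×10^-5
Swamee-Jain: f = 0.01234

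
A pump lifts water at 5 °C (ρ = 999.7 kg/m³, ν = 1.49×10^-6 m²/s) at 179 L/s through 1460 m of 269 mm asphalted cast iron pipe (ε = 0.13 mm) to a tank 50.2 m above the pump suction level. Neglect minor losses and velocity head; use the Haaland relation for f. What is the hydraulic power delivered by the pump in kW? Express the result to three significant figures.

V = 4Q/(πD²) = 3.150 m/s; Re = 5.69×10^5; ε/D = 4.83×10^-4; f = 0.01737
h_f = f(L/D)V²/2g = 47.68 m
Total head H = z + h_f = 50.2 + 47.68 = 97.88 m
P_hyd = ρgQH = 999.7·9.81·0.179·97.88 = 171.8 kW

P_hyd ≈ 172 kW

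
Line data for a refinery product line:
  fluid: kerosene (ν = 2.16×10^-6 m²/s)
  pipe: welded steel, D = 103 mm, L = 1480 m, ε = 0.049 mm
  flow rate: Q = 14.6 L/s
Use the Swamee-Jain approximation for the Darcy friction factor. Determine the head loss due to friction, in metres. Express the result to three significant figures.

V = 4Q/(πD²) = 4·0.0146/(π·0.103²) = 1.752 m/s
Re = VD/ν = 1.752·0.103/2.16×10^-6 = 8.36×10^4 → turbulent
ε/D = 0.049/103 = 4.76×10^-4
Swamee-Jain: f = 0.02081
h_f = f(L/D)V²/(2g) = 0.02081·(1480/0.103)·1.752²/(2·9.81) = 46.79 m

h_f ≈ 46.8 m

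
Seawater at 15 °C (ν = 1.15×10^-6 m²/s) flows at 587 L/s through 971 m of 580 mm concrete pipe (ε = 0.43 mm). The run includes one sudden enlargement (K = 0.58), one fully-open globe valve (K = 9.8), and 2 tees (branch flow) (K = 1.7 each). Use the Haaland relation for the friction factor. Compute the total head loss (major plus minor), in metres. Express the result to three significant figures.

H_L ≈ 11.3 m

V = 4Q/(πD²) = 2.222 m/s; V²/2g = 0.2516 m
Re = 1.12×10^6, ε/D = 7.41×10^-4 → f = 0.01861 (Haaland)
Major: h_f = f(L/D)·V²/2g = 0.01861·1674·0.2516 = 7.839 m
Minor: ΣK = 13.8; h_m = ΣK·V²/2g = 3.467 m
Total H_L = 7.839 + 3.467 = 11.31 m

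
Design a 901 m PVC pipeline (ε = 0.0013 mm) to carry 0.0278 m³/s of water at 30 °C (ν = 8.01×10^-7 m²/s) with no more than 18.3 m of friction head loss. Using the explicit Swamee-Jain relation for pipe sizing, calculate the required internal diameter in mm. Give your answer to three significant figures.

D ≈ 137 mm

Swamee-Jain (Type III): D = 0.66·[ε^1.25·(LQ²/(gh_f))^4.75 + ν·Q^9.4·(L/(gh_f))^5.2]^0.04
LQ²/(gh_f) = 0.003879; L/(gh_f) = 5.019
Term 1 = ε^1.25·(…)^4.75 = 1.54×10^-19; Term 2 = ν·Q^9.4·(…)^5.2 = 8.33×10^-18
D = 0.66·(1.54×10^-19 + 8.33×10^-18)^0.04 = 0.1370 m = 137 mm
Check: V = 1.89 m/s, Re = 3.23×10^5, f = 0.01430, h_f = 17.0 m ≈ 18.3 m ✓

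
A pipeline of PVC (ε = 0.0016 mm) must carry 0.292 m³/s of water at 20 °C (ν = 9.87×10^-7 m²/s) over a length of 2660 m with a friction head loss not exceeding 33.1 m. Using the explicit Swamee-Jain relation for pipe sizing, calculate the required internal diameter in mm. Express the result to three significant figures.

D ≈ 370 mm

Swamee-Jain (Type III): D = 0.66·[ε^1.25·(LQ²/(gh_f))^4.75 + ν·Q^9.4·(L/(gh_f))^5.2]^0.04
LQ²/(gh_f) = 0.6985; L/(gh_f) = 8.192
Term 1 = ε^1.25·(…)^4.75 = 1.03×10^-8; Term 2 = ν·Q^9.4·(…)^5.2 = 5.23×10^-7
D = 0.66·(1.03×10^-8 + 5.23×10^-7)^0.04 = 0.3704 m = 370 mm
Check: V = 2.71 m/s, Re = 1.02×10^6, f = 0.01168, h_f = 31.4 m ≈ 33.1 m ✓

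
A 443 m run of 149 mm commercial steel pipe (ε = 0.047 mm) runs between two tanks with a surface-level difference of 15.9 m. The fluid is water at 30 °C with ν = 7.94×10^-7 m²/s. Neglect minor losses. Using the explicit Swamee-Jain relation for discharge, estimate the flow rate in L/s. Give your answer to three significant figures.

Swamee-Jain (Type II): Q = -0.965·√(gD⁵h_f/L)·ln[ε/(3.7D) + √(3.17ν²L/(gD³h_f))]
√(gD⁵h_f/L) = √(9.81·0.149⁵·15.9/443) = 0.005085
ε/(3.7D) = 8.53×10^-5; √(3.17ν²L/(gD³h_f)) = 4.14×10^-5
Q = -0.965·0.005085·ln(1.267×10^-4) = 0.04404 m³/s
Check: V = 2.53 m/s, Re = 4.74×10^5, f = 0.01655, h_f = 16.0 m ≈ 15.9 m ✓

Q ≈ 44.0 L/s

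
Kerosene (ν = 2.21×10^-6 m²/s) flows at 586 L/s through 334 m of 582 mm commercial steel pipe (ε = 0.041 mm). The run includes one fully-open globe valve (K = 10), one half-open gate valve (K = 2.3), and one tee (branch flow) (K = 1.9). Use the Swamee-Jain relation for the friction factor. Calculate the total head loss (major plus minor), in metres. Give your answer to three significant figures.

V = 4Q/(πD²) = 2.203 m/s; V²/2g = 0.2473 m
Re = 5.80×10^5, ε/D = 7.04×10^-5 → f = 0.01385 (Swamee-Jain)
Major: h_f = f(L/D)·V²/2g = 0.01385·573.9·0.2473 = 1.965 m
Minor: ΣK = 14.2; h_m = ΣK·V²/2g = 3.512 m
Total H_L = 1.965 + 3.512 = 5.477 m

H_L ≈ 5.48 m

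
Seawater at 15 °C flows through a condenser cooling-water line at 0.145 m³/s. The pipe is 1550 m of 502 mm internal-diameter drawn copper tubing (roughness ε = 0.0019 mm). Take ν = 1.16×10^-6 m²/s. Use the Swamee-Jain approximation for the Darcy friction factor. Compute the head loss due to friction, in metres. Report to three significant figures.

h_f ≈ 1.21 m

V = 4Q/(πD²) = 4·0.145/(π·0.502²) = 0.7326 m/s
Re = VD/ν = 0.7326·0.502/1.16×10^-6 = 3.17×10^5 → turbulent
ε/D = 0.0019/502 = 3.78×10^-6
Swamee-Jain: f = 0.01427
h_f = f(L/D)V²/(2g) = 0.01427·(1550/0.502)·0.7326²/(2·9.81) = 1.206 m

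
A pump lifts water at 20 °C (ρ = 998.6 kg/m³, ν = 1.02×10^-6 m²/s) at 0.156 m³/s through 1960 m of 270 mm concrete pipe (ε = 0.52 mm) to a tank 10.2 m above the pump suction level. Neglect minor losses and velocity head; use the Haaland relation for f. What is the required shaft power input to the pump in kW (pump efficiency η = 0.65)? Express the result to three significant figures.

V = 4Q/(πD²) = 2.725 m/s; Re = 7.21×10^5; ε/D = 0.00193; f = 0.02346
h_f = f(L/D)V²/2g = 64.45 m
Total head H = z + h_f = 10.2 + 64.45 = 74.65 m
P_hyd = ρgQH = 998.6·9.81·0.156·74.65 = 114.1 kW
P_shaft = P_hyd/η = 114.1/0.65 = 175.5 kW

P_shaft ≈ 176 kW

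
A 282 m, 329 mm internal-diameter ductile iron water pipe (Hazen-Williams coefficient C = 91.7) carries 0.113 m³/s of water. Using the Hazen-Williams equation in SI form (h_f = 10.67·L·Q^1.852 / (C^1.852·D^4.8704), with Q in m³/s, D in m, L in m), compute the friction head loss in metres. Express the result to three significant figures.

h_f ≈ 2.77 m

h_f = 10.67·282·0.113^1.852 / (91.7^1.852·0.329^4.8704) = 2.766 m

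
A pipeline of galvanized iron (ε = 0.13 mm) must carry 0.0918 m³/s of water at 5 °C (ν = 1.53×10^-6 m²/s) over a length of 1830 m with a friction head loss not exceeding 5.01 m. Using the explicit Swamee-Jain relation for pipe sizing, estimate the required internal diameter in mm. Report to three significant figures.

Swamee-Jain (Type III): D = 0.66·[ε^1.25·(LQ²/(gh_f))^4.75 + ν·Q^9.4·(L/(gh_f))^5.2]^0.04
LQ²/(gh_f) = 0.3138; L/(gh_f) = 37.23
Term 1 = ε^1.25·(…)^4.75 = 5.64×10^-8; Term 2 = ν·Q^9.4·(…)^5.2 = 4.02×10^-8
D = 0.66·(5.64×10^-8 + 4.02×10^-8)^0.04 = 0.3459 m = 346 mm
Check: V = 0.977 m/s, Re = 2.21×10^5, f = 0.01807, h_f = 4.65 m ≈ 5.01 m ✓

D ≈ 346 mm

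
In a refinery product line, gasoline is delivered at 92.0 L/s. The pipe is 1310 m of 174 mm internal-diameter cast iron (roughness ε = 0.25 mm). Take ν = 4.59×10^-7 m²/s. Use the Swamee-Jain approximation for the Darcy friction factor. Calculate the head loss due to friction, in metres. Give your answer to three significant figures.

V = 4Q/(πD²) = 4·0.0920/(π·0.174²) = 3.869 m/s
Re = VD/ν = 3.869·0.174/4.59×10^-7 = 1.47×10^6 → turbulent
ε/D = 0.25/174 = 0.00144
Swamee-Jain: f = 0.02171
h_f = f(L/D)V²/(2g) = 0.02171·(1310/0.174)·3.869²/(2·9.81) = 124.7 m

h_f ≈ 125 m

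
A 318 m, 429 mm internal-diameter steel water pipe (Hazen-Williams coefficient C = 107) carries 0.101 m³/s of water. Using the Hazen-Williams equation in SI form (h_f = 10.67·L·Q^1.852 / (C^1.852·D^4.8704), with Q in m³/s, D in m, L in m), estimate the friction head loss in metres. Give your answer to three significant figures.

h_f ≈ 0.523 m

h_f = 10.67·318·0.101^1.852 / (107^1.852·0.429^4.8704) = 0.5227 m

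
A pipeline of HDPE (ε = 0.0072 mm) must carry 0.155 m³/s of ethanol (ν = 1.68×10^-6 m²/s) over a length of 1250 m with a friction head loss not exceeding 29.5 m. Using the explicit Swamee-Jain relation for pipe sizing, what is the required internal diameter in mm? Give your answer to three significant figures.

D ≈ 262 mm

Swamee-Jain (Type III): D = 0.66·[ε^1.25·(LQ²/(gh_f))^4.75 + ν·Q^9.4·(L/(gh_f))^5.2]^0.04
LQ²/(gh_f) = 0.1038; L/(gh_f) = 4.319
Term 1 = ε^1.25·(…)^4.75 = 7.91×10^-12; Term 2 = ν·Q^9.4·(…)^5.2 = 8.29×10^-11
D = 0.66·(7.91×10^-12 + 8.29×10^-11)^0.04 = 0.2617 m = 262 mm
Check: V = 2.88 m/s, Re = 4.49×10^5, f = 0.01375, h_f = 27.8 m ≈ 29.5 m ✓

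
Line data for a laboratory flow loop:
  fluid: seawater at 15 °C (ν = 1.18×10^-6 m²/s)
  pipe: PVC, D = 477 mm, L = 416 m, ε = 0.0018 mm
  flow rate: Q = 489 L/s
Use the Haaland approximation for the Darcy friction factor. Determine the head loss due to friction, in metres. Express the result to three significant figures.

h_f ≈ 3.81 m

V = 4Q/(πD²) = 4·0.489/(π·0.477²) = 2.736 m/s
Re = VD/ν = 2.736·0.477/1.18×10^-6 = 1.11×10^6 → turbulent
ε/D = 0.0018/477 = 3.77×10^-6
Haaland: f = 0.01146
h_f = f(L/D)V²/(2g) = 0.01146·(416/0.477)·2.736²/(2·9.81) = 3.814 m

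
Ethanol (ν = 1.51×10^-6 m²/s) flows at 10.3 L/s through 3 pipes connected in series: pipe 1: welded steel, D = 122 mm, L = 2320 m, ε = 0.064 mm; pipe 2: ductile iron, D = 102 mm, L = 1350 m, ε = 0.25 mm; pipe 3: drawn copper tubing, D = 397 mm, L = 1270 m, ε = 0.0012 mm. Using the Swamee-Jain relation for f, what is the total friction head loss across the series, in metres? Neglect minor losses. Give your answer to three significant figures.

Pipe 1: V = 0.8811 m/s, Re = 7.12×10^4, ε/D = 5.25×10^-4, f = 0.02149, h_1 = f(L/D)V²/2g = 16.17 m
Pipe 2: V = 1.261 m/s, Re = 8.51×10^4, ε/D = 0.00245, f = 0.02671, h_2 = f(L/D)V²/2g = 28.63 m
Pipe 3: V = 0.08321 m/s, Re = 2.19×10^4, ε/D = 3.02×10^-6, f = 0.02525, h_3 = f(L/D)V²/2g = 0.02850 m
Series → Q common, losses add: H = Σh = 44.83 m

H ≈ 44.8 m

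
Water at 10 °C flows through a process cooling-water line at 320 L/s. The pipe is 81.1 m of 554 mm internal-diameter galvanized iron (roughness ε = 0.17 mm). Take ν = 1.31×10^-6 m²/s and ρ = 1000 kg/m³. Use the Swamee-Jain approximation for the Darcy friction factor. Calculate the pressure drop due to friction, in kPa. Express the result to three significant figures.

V = 4Q/(πD²) = 4·0.320/(π·0.554²) = 1.328 m/s
Re = VD/ν = 1.328·0.554/1.31×10^-6 = 5.61×10^5 → turbulent
ε/D = 0.17/554 = 3.07×10^-4
Swamee-Jain: f = 0.01630
h_f = f(L/D)V²/(2g) = 0.01630·(81.1/0.554)·1.328²/(2·9.81) = 0.2144 m
Δp = ρg·h_f = 1000·9.81·0.2144 = 2.103 kPa

Δp ≈ 2.10 kPa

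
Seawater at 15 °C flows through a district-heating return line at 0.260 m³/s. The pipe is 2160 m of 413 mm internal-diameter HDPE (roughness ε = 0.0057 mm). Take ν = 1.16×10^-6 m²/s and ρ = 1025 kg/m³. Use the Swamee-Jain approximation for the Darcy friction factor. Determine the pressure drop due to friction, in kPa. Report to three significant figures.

Δp ≈ 128 kPa

V = 4Q/(πD²) = 4·0.260/(π·0.413²) = 1.941 m/s
Re = VD/ν = 1.941·0.413/1.16×10^-6 = 6.91×10^5 → turbulent
ε/D = 0.0057/413 = 1.38×10^-5
Swamee-Jain: f = 0.01263
h_f = f(L/D)V²/(2g) = 0.01263·(2160/0.413)·1.941²/(2·9.81) = 12.68 m
Δp = ρg·h_f = 1025·9.81·12.68 = 127.5 kPa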